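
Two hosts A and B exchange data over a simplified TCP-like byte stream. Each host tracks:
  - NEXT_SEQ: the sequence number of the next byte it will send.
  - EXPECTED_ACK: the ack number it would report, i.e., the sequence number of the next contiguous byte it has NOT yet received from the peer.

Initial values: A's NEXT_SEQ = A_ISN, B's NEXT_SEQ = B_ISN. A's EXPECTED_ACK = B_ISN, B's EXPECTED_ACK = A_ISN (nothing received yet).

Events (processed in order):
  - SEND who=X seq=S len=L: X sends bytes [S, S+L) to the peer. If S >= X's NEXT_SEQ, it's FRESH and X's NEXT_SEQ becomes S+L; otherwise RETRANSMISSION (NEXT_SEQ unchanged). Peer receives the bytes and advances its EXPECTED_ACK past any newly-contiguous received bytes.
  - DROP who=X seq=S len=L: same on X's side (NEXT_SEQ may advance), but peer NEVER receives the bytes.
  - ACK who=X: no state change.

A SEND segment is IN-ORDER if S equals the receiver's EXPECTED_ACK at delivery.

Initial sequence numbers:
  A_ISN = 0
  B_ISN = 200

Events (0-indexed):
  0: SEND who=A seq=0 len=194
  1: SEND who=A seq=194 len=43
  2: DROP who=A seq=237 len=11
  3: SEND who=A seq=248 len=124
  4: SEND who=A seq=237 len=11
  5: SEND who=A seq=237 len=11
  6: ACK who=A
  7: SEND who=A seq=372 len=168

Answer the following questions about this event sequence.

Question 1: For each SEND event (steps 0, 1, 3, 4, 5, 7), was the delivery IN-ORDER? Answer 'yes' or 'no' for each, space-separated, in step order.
Step 0: SEND seq=0 -> in-order
Step 1: SEND seq=194 -> in-order
Step 3: SEND seq=248 -> out-of-order
Step 4: SEND seq=237 -> in-order
Step 5: SEND seq=237 -> out-of-order
Step 7: SEND seq=372 -> in-order

Answer: yes yes no yes no yes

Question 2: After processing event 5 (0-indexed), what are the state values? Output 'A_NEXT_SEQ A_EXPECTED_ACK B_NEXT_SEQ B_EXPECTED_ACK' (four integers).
After event 0: A_seq=194 A_ack=200 B_seq=200 B_ack=194
After event 1: A_seq=237 A_ack=200 B_seq=200 B_ack=237
After event 2: A_seq=248 A_ack=200 B_seq=200 B_ack=237
After event 3: A_seq=372 A_ack=200 B_seq=200 B_ack=237
After event 4: A_seq=372 A_ack=200 B_seq=200 B_ack=372
After event 5: A_seq=372 A_ack=200 B_seq=200 B_ack=372

372 200 200 372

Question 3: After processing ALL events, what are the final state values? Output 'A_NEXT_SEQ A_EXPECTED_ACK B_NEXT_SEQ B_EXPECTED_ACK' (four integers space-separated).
After event 0: A_seq=194 A_ack=200 B_seq=200 B_ack=194
After event 1: A_seq=237 A_ack=200 B_seq=200 B_ack=237
After event 2: A_seq=248 A_ack=200 B_seq=200 B_ack=237
After event 3: A_seq=372 A_ack=200 B_seq=200 B_ack=237
After event 4: A_seq=372 A_ack=200 B_seq=200 B_ack=372
After event 5: A_seq=372 A_ack=200 B_seq=200 B_ack=372
After event 6: A_seq=372 A_ack=200 B_seq=200 B_ack=372
After event 7: A_seq=540 A_ack=200 B_seq=200 B_ack=540

Answer: 540 200 200 540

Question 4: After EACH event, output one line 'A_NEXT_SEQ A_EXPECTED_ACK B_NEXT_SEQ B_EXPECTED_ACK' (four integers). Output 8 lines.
194 200 200 194
237 200 200 237
248 200 200 237
372 200 200 237
372 200 200 372
372 200 200 372
372 200 200 372
540 200 200 540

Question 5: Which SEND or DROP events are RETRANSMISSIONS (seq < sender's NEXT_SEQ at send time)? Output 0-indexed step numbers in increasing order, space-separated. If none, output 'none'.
Step 0: SEND seq=0 -> fresh
Step 1: SEND seq=194 -> fresh
Step 2: DROP seq=237 -> fresh
Step 3: SEND seq=248 -> fresh
Step 4: SEND seq=237 -> retransmit
Step 5: SEND seq=237 -> retransmit
Step 7: SEND seq=372 -> fresh

Answer: 4 5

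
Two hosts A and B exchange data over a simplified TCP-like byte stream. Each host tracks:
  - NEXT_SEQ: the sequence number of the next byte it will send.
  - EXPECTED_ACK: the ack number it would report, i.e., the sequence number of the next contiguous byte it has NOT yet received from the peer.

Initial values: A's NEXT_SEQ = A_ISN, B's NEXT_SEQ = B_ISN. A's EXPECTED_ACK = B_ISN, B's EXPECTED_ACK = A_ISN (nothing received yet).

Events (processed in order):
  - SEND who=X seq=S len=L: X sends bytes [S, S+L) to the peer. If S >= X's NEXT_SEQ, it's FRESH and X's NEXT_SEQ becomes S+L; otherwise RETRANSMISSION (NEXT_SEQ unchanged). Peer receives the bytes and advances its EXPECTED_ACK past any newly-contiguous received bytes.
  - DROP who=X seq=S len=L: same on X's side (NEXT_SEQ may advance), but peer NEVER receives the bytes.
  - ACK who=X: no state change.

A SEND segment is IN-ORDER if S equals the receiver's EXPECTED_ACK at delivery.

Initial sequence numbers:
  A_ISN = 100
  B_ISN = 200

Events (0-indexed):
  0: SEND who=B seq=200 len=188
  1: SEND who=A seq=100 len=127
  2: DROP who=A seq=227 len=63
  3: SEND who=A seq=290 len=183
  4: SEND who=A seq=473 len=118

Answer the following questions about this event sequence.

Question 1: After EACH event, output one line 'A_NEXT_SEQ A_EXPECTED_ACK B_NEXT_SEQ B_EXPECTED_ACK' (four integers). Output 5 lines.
100 388 388 100
227 388 388 227
290 388 388 227
473 388 388 227
591 388 388 227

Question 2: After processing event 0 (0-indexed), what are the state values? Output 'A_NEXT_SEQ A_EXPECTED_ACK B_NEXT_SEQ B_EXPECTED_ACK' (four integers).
After event 0: A_seq=100 A_ack=388 B_seq=388 B_ack=100

100 388 388 100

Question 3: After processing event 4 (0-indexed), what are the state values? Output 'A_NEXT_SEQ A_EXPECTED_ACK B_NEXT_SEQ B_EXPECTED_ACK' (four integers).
After event 0: A_seq=100 A_ack=388 B_seq=388 B_ack=100
After event 1: A_seq=227 A_ack=388 B_seq=388 B_ack=227
After event 2: A_seq=290 A_ack=388 B_seq=388 B_ack=227
After event 3: A_seq=473 A_ack=388 B_seq=388 B_ack=227
After event 4: A_seq=591 A_ack=388 B_seq=388 B_ack=227

591 388 388 227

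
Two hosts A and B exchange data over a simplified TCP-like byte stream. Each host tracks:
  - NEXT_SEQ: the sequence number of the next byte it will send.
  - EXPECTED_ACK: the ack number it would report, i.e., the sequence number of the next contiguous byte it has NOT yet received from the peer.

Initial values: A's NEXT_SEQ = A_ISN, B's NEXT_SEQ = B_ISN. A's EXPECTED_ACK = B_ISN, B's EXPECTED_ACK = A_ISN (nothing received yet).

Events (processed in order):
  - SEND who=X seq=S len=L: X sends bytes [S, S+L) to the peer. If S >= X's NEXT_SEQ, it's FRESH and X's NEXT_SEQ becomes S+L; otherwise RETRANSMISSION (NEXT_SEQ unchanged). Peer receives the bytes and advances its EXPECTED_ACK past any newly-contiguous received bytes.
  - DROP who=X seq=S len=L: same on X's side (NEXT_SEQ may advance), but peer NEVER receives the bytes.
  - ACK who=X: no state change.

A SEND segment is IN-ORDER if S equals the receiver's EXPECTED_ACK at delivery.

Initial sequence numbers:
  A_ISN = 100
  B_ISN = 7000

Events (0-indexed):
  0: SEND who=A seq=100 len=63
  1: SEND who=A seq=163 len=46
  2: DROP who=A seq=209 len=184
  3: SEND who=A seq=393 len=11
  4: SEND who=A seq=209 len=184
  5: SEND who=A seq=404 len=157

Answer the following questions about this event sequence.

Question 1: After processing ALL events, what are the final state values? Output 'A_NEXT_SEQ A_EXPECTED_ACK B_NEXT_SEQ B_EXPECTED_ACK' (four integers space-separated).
Answer: 561 7000 7000 561

Derivation:
After event 0: A_seq=163 A_ack=7000 B_seq=7000 B_ack=163
After event 1: A_seq=209 A_ack=7000 B_seq=7000 B_ack=209
After event 2: A_seq=393 A_ack=7000 B_seq=7000 B_ack=209
After event 3: A_seq=404 A_ack=7000 B_seq=7000 B_ack=209
After event 4: A_seq=404 A_ack=7000 B_seq=7000 B_ack=404
After event 5: A_seq=561 A_ack=7000 B_seq=7000 B_ack=561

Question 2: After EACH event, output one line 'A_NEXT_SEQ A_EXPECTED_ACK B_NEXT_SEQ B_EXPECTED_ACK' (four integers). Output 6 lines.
163 7000 7000 163
209 7000 7000 209
393 7000 7000 209
404 7000 7000 209
404 7000 7000 404
561 7000 7000 561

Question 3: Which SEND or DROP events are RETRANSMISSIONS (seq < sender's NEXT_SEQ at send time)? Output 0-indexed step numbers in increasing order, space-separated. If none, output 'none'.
Answer: 4

Derivation:
Step 0: SEND seq=100 -> fresh
Step 1: SEND seq=163 -> fresh
Step 2: DROP seq=209 -> fresh
Step 3: SEND seq=393 -> fresh
Step 4: SEND seq=209 -> retransmit
Step 5: SEND seq=404 -> fresh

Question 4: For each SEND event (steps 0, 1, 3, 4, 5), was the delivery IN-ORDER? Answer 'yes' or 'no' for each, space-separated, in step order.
Answer: yes yes no yes yes

Derivation:
Step 0: SEND seq=100 -> in-order
Step 1: SEND seq=163 -> in-order
Step 3: SEND seq=393 -> out-of-order
Step 4: SEND seq=209 -> in-order
Step 5: SEND seq=404 -> in-order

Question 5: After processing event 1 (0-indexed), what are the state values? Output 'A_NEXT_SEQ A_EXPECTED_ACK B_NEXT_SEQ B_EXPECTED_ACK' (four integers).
After event 0: A_seq=163 A_ack=7000 B_seq=7000 B_ack=163
After event 1: A_seq=209 A_ack=7000 B_seq=7000 B_ack=209

209 7000 7000 209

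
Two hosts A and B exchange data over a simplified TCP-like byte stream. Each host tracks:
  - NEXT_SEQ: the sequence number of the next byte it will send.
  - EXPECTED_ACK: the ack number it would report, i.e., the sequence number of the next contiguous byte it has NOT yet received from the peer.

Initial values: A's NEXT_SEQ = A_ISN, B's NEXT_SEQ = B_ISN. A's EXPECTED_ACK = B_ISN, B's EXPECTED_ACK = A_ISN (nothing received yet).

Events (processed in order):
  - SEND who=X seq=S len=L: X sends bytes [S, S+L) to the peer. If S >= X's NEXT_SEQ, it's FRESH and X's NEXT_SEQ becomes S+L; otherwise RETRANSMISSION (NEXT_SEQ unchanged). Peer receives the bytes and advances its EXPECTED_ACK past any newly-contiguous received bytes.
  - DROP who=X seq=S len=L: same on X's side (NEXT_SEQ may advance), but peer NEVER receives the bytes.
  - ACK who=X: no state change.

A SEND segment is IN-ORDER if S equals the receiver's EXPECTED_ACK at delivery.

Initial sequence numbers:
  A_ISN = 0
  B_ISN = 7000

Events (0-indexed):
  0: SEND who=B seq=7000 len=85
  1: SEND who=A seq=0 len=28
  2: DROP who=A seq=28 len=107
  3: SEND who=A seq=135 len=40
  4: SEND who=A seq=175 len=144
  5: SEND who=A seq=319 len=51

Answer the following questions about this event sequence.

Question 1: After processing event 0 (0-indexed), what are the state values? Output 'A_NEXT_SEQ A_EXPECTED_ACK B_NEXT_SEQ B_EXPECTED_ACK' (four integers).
After event 0: A_seq=0 A_ack=7085 B_seq=7085 B_ack=0

0 7085 7085 0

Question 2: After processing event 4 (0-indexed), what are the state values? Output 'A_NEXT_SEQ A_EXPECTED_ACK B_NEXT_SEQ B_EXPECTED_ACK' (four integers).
After event 0: A_seq=0 A_ack=7085 B_seq=7085 B_ack=0
After event 1: A_seq=28 A_ack=7085 B_seq=7085 B_ack=28
After event 2: A_seq=135 A_ack=7085 B_seq=7085 B_ack=28
After event 3: A_seq=175 A_ack=7085 B_seq=7085 B_ack=28
After event 4: A_seq=319 A_ack=7085 B_seq=7085 B_ack=28

319 7085 7085 28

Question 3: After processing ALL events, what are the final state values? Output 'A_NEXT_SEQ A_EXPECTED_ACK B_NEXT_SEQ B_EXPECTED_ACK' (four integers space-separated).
After event 0: A_seq=0 A_ack=7085 B_seq=7085 B_ack=0
After event 1: A_seq=28 A_ack=7085 B_seq=7085 B_ack=28
After event 2: A_seq=135 A_ack=7085 B_seq=7085 B_ack=28
After event 3: A_seq=175 A_ack=7085 B_seq=7085 B_ack=28
After event 4: A_seq=319 A_ack=7085 B_seq=7085 B_ack=28
After event 5: A_seq=370 A_ack=7085 B_seq=7085 B_ack=28

Answer: 370 7085 7085 28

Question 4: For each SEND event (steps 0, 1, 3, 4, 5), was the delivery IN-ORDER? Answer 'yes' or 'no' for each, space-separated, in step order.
Answer: yes yes no no no

Derivation:
Step 0: SEND seq=7000 -> in-order
Step 1: SEND seq=0 -> in-order
Step 3: SEND seq=135 -> out-of-order
Step 4: SEND seq=175 -> out-of-order
Step 5: SEND seq=319 -> out-of-order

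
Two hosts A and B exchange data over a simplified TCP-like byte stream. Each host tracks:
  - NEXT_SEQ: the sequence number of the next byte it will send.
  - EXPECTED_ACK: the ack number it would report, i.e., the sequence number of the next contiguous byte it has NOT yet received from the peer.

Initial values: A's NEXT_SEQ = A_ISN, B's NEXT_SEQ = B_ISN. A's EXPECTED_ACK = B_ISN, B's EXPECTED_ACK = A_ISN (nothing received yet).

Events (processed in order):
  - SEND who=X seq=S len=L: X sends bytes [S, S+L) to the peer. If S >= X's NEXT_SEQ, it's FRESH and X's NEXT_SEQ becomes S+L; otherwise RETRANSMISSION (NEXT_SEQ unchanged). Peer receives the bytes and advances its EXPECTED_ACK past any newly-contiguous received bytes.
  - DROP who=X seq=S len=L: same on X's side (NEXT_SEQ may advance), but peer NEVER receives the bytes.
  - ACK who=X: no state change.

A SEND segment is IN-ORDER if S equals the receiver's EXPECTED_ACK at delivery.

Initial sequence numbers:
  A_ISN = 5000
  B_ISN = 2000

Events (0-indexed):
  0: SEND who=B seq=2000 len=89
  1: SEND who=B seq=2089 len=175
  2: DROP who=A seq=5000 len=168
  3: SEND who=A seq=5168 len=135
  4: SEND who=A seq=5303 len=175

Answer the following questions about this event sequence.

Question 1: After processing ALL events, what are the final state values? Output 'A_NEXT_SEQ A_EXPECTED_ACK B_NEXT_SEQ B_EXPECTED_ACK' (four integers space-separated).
After event 0: A_seq=5000 A_ack=2089 B_seq=2089 B_ack=5000
After event 1: A_seq=5000 A_ack=2264 B_seq=2264 B_ack=5000
After event 2: A_seq=5168 A_ack=2264 B_seq=2264 B_ack=5000
After event 3: A_seq=5303 A_ack=2264 B_seq=2264 B_ack=5000
After event 4: A_seq=5478 A_ack=2264 B_seq=2264 B_ack=5000

Answer: 5478 2264 2264 5000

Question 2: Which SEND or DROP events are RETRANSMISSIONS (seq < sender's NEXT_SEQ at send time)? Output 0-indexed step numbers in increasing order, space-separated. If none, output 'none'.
Step 0: SEND seq=2000 -> fresh
Step 1: SEND seq=2089 -> fresh
Step 2: DROP seq=5000 -> fresh
Step 3: SEND seq=5168 -> fresh
Step 4: SEND seq=5303 -> fresh

Answer: none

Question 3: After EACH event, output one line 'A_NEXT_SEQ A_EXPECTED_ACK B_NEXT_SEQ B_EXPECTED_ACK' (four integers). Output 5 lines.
5000 2089 2089 5000
5000 2264 2264 5000
5168 2264 2264 5000
5303 2264 2264 5000
5478 2264 2264 5000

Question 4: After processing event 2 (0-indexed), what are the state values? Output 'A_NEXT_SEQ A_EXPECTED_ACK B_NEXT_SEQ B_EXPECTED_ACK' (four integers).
After event 0: A_seq=5000 A_ack=2089 B_seq=2089 B_ack=5000
After event 1: A_seq=5000 A_ack=2264 B_seq=2264 B_ack=5000
After event 2: A_seq=5168 A_ack=2264 B_seq=2264 B_ack=5000

5168 2264 2264 5000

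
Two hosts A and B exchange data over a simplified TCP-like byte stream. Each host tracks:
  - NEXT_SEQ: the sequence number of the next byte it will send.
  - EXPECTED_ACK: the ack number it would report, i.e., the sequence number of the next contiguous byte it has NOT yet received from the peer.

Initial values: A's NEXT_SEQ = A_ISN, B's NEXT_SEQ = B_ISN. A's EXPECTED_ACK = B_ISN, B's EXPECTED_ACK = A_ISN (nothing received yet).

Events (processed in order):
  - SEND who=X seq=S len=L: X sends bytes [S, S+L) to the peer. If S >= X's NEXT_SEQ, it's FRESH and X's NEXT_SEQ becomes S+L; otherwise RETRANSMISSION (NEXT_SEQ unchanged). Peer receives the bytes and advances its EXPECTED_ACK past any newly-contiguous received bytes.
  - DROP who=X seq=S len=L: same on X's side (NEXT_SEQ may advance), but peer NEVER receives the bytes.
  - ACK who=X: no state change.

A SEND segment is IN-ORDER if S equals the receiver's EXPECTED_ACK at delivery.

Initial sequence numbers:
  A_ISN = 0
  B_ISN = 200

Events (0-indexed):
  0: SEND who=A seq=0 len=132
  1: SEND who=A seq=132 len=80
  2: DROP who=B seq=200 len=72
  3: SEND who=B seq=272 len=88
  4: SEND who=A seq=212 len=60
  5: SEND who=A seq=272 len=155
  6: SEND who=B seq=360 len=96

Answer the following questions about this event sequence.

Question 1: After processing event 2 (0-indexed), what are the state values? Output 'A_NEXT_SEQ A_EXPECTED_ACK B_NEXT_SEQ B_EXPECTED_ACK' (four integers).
After event 0: A_seq=132 A_ack=200 B_seq=200 B_ack=132
After event 1: A_seq=212 A_ack=200 B_seq=200 B_ack=212
After event 2: A_seq=212 A_ack=200 B_seq=272 B_ack=212

212 200 272 212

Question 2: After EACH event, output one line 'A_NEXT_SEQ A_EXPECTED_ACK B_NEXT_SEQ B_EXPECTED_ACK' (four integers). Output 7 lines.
132 200 200 132
212 200 200 212
212 200 272 212
212 200 360 212
272 200 360 272
427 200 360 427
427 200 456 427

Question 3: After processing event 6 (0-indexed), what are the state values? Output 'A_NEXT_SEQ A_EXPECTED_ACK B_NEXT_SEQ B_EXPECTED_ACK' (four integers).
After event 0: A_seq=132 A_ack=200 B_seq=200 B_ack=132
After event 1: A_seq=212 A_ack=200 B_seq=200 B_ack=212
After event 2: A_seq=212 A_ack=200 B_seq=272 B_ack=212
After event 3: A_seq=212 A_ack=200 B_seq=360 B_ack=212
After event 4: A_seq=272 A_ack=200 B_seq=360 B_ack=272
After event 5: A_seq=427 A_ack=200 B_seq=360 B_ack=427
After event 6: A_seq=427 A_ack=200 B_seq=456 B_ack=427

427 200 456 427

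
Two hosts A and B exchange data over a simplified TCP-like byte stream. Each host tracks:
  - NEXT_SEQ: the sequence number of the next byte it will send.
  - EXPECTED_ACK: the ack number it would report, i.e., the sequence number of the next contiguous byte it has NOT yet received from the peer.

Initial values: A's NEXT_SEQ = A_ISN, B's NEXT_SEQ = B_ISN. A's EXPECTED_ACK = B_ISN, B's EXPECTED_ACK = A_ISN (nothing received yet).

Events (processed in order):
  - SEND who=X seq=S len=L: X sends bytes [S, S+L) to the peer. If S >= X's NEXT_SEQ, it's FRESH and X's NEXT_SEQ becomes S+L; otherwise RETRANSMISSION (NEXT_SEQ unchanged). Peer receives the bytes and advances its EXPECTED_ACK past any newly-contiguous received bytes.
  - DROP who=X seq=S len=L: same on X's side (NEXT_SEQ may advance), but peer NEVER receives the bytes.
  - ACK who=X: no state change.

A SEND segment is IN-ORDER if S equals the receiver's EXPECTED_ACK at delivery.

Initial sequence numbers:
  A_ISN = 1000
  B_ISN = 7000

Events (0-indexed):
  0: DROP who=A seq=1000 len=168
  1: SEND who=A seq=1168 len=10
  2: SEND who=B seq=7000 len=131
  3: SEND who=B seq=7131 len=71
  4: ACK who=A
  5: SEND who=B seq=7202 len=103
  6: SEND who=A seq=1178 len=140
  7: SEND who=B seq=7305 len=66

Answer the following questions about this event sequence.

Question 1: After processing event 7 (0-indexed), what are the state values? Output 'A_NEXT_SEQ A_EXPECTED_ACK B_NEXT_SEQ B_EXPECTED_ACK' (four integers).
After event 0: A_seq=1168 A_ack=7000 B_seq=7000 B_ack=1000
After event 1: A_seq=1178 A_ack=7000 B_seq=7000 B_ack=1000
After event 2: A_seq=1178 A_ack=7131 B_seq=7131 B_ack=1000
After event 3: A_seq=1178 A_ack=7202 B_seq=7202 B_ack=1000
After event 4: A_seq=1178 A_ack=7202 B_seq=7202 B_ack=1000
After event 5: A_seq=1178 A_ack=7305 B_seq=7305 B_ack=1000
After event 6: A_seq=1318 A_ack=7305 B_seq=7305 B_ack=1000
After event 7: A_seq=1318 A_ack=7371 B_seq=7371 B_ack=1000

1318 7371 7371 1000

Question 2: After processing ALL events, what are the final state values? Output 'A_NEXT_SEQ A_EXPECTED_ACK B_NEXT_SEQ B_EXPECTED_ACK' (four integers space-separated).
After event 0: A_seq=1168 A_ack=7000 B_seq=7000 B_ack=1000
After event 1: A_seq=1178 A_ack=7000 B_seq=7000 B_ack=1000
After event 2: A_seq=1178 A_ack=7131 B_seq=7131 B_ack=1000
After event 3: A_seq=1178 A_ack=7202 B_seq=7202 B_ack=1000
After event 4: A_seq=1178 A_ack=7202 B_seq=7202 B_ack=1000
After event 5: A_seq=1178 A_ack=7305 B_seq=7305 B_ack=1000
After event 6: A_seq=1318 A_ack=7305 B_seq=7305 B_ack=1000
After event 7: A_seq=1318 A_ack=7371 B_seq=7371 B_ack=1000

Answer: 1318 7371 7371 1000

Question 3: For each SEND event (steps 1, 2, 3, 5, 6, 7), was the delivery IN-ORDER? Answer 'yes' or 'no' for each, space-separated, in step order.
Answer: no yes yes yes no yes

Derivation:
Step 1: SEND seq=1168 -> out-of-order
Step 2: SEND seq=7000 -> in-order
Step 3: SEND seq=7131 -> in-order
Step 5: SEND seq=7202 -> in-order
Step 6: SEND seq=1178 -> out-of-order
Step 7: SEND seq=7305 -> in-order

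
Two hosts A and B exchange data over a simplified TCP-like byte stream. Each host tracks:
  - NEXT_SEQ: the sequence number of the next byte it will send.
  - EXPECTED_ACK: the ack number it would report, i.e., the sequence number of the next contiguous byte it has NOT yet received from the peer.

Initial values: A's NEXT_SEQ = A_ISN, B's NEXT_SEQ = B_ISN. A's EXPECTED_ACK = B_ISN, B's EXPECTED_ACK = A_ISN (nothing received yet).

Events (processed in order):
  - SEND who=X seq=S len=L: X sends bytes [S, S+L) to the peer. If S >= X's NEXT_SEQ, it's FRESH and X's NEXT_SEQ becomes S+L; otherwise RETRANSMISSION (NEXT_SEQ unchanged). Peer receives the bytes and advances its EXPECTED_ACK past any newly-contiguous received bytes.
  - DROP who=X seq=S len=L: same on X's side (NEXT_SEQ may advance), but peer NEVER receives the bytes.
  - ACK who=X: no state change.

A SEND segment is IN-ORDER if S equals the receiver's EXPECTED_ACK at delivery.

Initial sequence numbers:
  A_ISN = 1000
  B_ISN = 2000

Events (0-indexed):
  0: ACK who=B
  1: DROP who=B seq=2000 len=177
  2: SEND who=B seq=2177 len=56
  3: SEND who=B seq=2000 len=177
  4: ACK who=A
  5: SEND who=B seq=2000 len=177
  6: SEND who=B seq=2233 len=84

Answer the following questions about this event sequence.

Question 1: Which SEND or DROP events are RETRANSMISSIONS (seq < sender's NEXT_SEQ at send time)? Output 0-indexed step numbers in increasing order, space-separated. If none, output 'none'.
Step 1: DROP seq=2000 -> fresh
Step 2: SEND seq=2177 -> fresh
Step 3: SEND seq=2000 -> retransmit
Step 5: SEND seq=2000 -> retransmit
Step 6: SEND seq=2233 -> fresh

Answer: 3 5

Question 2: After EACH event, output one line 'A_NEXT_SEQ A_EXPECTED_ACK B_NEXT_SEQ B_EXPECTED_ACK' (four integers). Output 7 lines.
1000 2000 2000 1000
1000 2000 2177 1000
1000 2000 2233 1000
1000 2233 2233 1000
1000 2233 2233 1000
1000 2233 2233 1000
1000 2317 2317 1000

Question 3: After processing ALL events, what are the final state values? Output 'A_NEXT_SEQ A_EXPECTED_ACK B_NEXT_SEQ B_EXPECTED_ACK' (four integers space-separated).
Answer: 1000 2317 2317 1000

Derivation:
After event 0: A_seq=1000 A_ack=2000 B_seq=2000 B_ack=1000
After event 1: A_seq=1000 A_ack=2000 B_seq=2177 B_ack=1000
After event 2: A_seq=1000 A_ack=2000 B_seq=2233 B_ack=1000
After event 3: A_seq=1000 A_ack=2233 B_seq=2233 B_ack=1000
After event 4: A_seq=1000 A_ack=2233 B_seq=2233 B_ack=1000
After event 5: A_seq=1000 A_ack=2233 B_seq=2233 B_ack=1000
After event 6: A_seq=1000 A_ack=2317 B_seq=2317 B_ack=1000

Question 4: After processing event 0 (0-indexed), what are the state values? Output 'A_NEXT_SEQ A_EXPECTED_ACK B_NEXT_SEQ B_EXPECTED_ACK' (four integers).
After event 0: A_seq=1000 A_ack=2000 B_seq=2000 B_ack=1000

1000 2000 2000 1000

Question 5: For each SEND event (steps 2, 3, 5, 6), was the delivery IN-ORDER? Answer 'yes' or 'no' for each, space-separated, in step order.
Step 2: SEND seq=2177 -> out-of-order
Step 3: SEND seq=2000 -> in-order
Step 5: SEND seq=2000 -> out-of-order
Step 6: SEND seq=2233 -> in-order

Answer: no yes no yes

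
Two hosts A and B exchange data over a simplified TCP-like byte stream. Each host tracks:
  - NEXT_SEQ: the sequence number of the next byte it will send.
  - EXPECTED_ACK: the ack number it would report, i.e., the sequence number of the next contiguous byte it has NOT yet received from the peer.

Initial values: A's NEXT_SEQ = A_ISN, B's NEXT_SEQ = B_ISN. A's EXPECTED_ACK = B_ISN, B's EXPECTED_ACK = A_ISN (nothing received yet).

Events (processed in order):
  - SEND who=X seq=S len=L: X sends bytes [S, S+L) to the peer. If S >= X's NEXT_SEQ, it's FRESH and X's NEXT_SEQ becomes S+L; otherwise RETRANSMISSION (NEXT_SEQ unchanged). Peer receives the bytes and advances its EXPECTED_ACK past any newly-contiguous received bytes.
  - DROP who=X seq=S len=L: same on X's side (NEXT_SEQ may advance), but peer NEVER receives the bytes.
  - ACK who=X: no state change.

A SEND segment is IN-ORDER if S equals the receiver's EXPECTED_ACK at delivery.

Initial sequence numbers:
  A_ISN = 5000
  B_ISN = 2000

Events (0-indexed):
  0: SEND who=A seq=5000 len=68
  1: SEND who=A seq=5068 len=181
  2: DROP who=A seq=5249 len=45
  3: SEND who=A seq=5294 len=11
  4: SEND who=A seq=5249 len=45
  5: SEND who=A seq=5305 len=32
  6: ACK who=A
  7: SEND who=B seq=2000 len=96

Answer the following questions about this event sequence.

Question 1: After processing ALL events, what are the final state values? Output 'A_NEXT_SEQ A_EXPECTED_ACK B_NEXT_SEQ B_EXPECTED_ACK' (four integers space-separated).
After event 0: A_seq=5068 A_ack=2000 B_seq=2000 B_ack=5068
After event 1: A_seq=5249 A_ack=2000 B_seq=2000 B_ack=5249
After event 2: A_seq=5294 A_ack=2000 B_seq=2000 B_ack=5249
After event 3: A_seq=5305 A_ack=2000 B_seq=2000 B_ack=5249
After event 4: A_seq=5305 A_ack=2000 B_seq=2000 B_ack=5305
After event 5: A_seq=5337 A_ack=2000 B_seq=2000 B_ack=5337
After event 6: A_seq=5337 A_ack=2000 B_seq=2000 B_ack=5337
After event 7: A_seq=5337 A_ack=2096 B_seq=2096 B_ack=5337

Answer: 5337 2096 2096 5337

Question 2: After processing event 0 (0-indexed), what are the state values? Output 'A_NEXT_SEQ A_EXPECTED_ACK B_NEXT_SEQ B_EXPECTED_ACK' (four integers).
After event 0: A_seq=5068 A_ack=2000 B_seq=2000 B_ack=5068

5068 2000 2000 5068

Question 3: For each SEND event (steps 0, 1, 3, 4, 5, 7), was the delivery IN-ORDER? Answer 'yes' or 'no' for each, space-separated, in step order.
Answer: yes yes no yes yes yes

Derivation:
Step 0: SEND seq=5000 -> in-order
Step 1: SEND seq=5068 -> in-order
Step 3: SEND seq=5294 -> out-of-order
Step 4: SEND seq=5249 -> in-order
Step 5: SEND seq=5305 -> in-order
Step 7: SEND seq=2000 -> in-order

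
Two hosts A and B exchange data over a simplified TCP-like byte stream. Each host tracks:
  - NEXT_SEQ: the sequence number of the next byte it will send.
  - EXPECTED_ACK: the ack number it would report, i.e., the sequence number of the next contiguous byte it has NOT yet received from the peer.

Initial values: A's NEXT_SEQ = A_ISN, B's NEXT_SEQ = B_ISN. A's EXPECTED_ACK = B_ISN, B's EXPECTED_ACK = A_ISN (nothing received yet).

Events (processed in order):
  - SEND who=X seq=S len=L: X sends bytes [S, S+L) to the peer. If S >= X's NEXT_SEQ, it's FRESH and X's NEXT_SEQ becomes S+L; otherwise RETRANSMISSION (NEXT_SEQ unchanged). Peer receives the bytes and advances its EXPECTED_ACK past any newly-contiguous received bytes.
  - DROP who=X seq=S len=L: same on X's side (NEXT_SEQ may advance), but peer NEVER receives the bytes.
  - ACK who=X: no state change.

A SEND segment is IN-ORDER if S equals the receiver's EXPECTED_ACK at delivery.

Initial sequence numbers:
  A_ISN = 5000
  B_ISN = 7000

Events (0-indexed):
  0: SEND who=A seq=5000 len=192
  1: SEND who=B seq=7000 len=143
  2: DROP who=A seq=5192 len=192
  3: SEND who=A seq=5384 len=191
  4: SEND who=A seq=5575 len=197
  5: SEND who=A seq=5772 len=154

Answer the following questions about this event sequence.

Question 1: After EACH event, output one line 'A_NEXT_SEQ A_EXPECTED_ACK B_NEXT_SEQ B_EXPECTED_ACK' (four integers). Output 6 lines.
5192 7000 7000 5192
5192 7143 7143 5192
5384 7143 7143 5192
5575 7143 7143 5192
5772 7143 7143 5192
5926 7143 7143 5192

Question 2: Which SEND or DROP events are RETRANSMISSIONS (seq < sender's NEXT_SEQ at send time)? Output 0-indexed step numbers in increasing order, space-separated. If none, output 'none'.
Step 0: SEND seq=5000 -> fresh
Step 1: SEND seq=7000 -> fresh
Step 2: DROP seq=5192 -> fresh
Step 3: SEND seq=5384 -> fresh
Step 4: SEND seq=5575 -> fresh
Step 5: SEND seq=5772 -> fresh

Answer: none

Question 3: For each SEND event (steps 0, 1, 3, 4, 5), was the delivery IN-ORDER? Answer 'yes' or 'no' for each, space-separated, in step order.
Answer: yes yes no no no

Derivation:
Step 0: SEND seq=5000 -> in-order
Step 1: SEND seq=7000 -> in-order
Step 3: SEND seq=5384 -> out-of-order
Step 4: SEND seq=5575 -> out-of-order
Step 5: SEND seq=5772 -> out-of-order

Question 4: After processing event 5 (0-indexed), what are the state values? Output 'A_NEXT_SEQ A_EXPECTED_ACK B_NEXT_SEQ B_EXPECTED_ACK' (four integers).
After event 0: A_seq=5192 A_ack=7000 B_seq=7000 B_ack=5192
After event 1: A_seq=5192 A_ack=7143 B_seq=7143 B_ack=5192
After event 2: A_seq=5384 A_ack=7143 B_seq=7143 B_ack=5192
After event 3: A_seq=5575 A_ack=7143 B_seq=7143 B_ack=5192
After event 4: A_seq=5772 A_ack=7143 B_seq=7143 B_ack=5192
After event 5: A_seq=5926 A_ack=7143 B_seq=7143 B_ack=5192

5926 7143 7143 5192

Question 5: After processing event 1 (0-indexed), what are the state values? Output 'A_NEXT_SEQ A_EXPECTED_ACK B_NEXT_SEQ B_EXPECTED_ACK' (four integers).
After event 0: A_seq=5192 A_ack=7000 B_seq=7000 B_ack=5192
After event 1: A_seq=5192 A_ack=7143 B_seq=7143 B_ack=5192

5192 7143 7143 5192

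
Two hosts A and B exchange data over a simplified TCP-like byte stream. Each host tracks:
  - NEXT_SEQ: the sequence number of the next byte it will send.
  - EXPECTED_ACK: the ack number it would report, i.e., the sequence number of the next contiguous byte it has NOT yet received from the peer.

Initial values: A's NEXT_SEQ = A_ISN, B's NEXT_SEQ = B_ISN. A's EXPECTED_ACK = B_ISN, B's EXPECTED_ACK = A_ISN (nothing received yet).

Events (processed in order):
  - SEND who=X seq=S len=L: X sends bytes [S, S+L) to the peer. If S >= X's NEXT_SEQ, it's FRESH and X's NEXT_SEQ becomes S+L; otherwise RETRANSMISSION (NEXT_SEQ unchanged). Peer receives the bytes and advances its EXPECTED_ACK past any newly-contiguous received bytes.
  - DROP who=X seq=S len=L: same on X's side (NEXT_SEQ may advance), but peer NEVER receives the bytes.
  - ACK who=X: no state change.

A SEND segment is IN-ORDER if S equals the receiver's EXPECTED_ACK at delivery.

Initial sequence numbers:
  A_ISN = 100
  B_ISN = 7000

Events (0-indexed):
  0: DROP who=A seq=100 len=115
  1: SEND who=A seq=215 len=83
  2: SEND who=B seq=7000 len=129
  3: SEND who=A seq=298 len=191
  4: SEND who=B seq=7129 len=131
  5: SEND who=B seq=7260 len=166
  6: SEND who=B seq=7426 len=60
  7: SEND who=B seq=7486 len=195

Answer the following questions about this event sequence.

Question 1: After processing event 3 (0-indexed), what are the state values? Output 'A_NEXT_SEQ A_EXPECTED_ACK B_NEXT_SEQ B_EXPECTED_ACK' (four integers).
After event 0: A_seq=215 A_ack=7000 B_seq=7000 B_ack=100
After event 1: A_seq=298 A_ack=7000 B_seq=7000 B_ack=100
After event 2: A_seq=298 A_ack=7129 B_seq=7129 B_ack=100
After event 3: A_seq=489 A_ack=7129 B_seq=7129 B_ack=100

489 7129 7129 100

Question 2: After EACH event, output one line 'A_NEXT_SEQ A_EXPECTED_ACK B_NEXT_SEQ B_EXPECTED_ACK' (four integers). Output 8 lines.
215 7000 7000 100
298 7000 7000 100
298 7129 7129 100
489 7129 7129 100
489 7260 7260 100
489 7426 7426 100
489 7486 7486 100
489 7681 7681 100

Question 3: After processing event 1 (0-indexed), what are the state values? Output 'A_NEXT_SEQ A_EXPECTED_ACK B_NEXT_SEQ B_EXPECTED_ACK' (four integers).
After event 0: A_seq=215 A_ack=7000 B_seq=7000 B_ack=100
After event 1: A_seq=298 A_ack=7000 B_seq=7000 B_ack=100

298 7000 7000 100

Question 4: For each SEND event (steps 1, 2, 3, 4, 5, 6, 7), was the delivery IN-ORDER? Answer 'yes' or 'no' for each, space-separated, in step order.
Answer: no yes no yes yes yes yes

Derivation:
Step 1: SEND seq=215 -> out-of-order
Step 2: SEND seq=7000 -> in-order
Step 3: SEND seq=298 -> out-of-order
Step 4: SEND seq=7129 -> in-order
Step 5: SEND seq=7260 -> in-order
Step 6: SEND seq=7426 -> in-order
Step 7: SEND seq=7486 -> in-order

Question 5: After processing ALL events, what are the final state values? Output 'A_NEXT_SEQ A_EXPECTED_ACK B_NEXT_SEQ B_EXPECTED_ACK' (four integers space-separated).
After event 0: A_seq=215 A_ack=7000 B_seq=7000 B_ack=100
After event 1: A_seq=298 A_ack=7000 B_seq=7000 B_ack=100
After event 2: A_seq=298 A_ack=7129 B_seq=7129 B_ack=100
After event 3: A_seq=489 A_ack=7129 B_seq=7129 B_ack=100
After event 4: A_seq=489 A_ack=7260 B_seq=7260 B_ack=100
After event 5: A_seq=489 A_ack=7426 B_seq=7426 B_ack=100
After event 6: A_seq=489 A_ack=7486 B_seq=7486 B_ack=100
After event 7: A_seq=489 A_ack=7681 B_seq=7681 B_ack=100

Answer: 489 7681 7681 100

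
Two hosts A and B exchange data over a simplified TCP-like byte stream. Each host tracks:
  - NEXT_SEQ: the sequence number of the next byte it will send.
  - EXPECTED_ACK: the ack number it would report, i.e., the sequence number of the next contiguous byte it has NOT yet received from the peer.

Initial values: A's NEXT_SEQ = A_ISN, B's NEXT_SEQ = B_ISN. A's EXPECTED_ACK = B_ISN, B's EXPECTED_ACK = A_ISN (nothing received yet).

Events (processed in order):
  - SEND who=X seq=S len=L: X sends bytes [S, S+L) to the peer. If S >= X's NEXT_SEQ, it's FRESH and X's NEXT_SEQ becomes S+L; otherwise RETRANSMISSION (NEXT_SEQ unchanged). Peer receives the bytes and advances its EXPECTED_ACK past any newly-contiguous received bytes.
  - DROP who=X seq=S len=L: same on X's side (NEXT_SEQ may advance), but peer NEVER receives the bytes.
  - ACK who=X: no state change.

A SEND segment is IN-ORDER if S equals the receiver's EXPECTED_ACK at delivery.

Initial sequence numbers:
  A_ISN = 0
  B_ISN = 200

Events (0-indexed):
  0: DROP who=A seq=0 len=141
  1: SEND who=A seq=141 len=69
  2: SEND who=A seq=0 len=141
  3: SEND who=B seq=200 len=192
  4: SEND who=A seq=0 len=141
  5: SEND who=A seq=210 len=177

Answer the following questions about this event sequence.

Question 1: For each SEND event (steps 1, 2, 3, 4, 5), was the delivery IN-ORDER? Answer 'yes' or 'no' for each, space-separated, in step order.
Answer: no yes yes no yes

Derivation:
Step 1: SEND seq=141 -> out-of-order
Step 2: SEND seq=0 -> in-order
Step 3: SEND seq=200 -> in-order
Step 4: SEND seq=0 -> out-of-order
Step 5: SEND seq=210 -> in-order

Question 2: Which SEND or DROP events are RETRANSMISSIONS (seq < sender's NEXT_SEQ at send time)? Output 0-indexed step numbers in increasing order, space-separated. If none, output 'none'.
Step 0: DROP seq=0 -> fresh
Step 1: SEND seq=141 -> fresh
Step 2: SEND seq=0 -> retransmit
Step 3: SEND seq=200 -> fresh
Step 4: SEND seq=0 -> retransmit
Step 5: SEND seq=210 -> fresh

Answer: 2 4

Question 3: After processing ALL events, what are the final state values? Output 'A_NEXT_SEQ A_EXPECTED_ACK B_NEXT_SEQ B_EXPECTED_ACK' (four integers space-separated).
After event 0: A_seq=141 A_ack=200 B_seq=200 B_ack=0
After event 1: A_seq=210 A_ack=200 B_seq=200 B_ack=0
After event 2: A_seq=210 A_ack=200 B_seq=200 B_ack=210
After event 3: A_seq=210 A_ack=392 B_seq=392 B_ack=210
After event 4: A_seq=210 A_ack=392 B_seq=392 B_ack=210
After event 5: A_seq=387 A_ack=392 B_seq=392 B_ack=387

Answer: 387 392 392 387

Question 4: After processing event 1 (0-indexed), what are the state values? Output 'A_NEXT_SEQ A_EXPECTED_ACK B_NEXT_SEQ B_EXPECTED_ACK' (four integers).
After event 0: A_seq=141 A_ack=200 B_seq=200 B_ack=0
After event 1: A_seq=210 A_ack=200 B_seq=200 B_ack=0

210 200 200 0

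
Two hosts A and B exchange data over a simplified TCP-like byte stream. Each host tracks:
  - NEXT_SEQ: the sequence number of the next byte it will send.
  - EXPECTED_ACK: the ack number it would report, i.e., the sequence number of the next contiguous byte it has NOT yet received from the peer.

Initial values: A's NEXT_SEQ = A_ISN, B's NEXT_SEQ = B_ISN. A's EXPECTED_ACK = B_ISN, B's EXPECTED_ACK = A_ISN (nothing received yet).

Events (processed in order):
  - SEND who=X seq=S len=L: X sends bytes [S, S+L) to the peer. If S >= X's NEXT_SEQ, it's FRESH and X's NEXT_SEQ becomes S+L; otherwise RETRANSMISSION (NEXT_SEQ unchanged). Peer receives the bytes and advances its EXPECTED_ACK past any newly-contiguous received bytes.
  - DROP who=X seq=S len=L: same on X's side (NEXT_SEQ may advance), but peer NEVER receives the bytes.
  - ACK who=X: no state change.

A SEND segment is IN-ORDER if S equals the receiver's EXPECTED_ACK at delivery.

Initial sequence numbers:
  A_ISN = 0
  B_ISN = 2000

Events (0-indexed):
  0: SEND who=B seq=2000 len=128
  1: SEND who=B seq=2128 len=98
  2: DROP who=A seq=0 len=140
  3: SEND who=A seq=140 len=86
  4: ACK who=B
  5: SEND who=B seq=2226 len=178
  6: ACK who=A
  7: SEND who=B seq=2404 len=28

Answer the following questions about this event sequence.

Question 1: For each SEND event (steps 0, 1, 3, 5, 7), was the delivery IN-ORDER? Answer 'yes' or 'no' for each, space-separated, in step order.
Step 0: SEND seq=2000 -> in-order
Step 1: SEND seq=2128 -> in-order
Step 3: SEND seq=140 -> out-of-order
Step 5: SEND seq=2226 -> in-order
Step 7: SEND seq=2404 -> in-order

Answer: yes yes no yes yes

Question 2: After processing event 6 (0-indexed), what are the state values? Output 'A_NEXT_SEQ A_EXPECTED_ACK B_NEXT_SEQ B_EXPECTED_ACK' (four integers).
After event 0: A_seq=0 A_ack=2128 B_seq=2128 B_ack=0
After event 1: A_seq=0 A_ack=2226 B_seq=2226 B_ack=0
After event 2: A_seq=140 A_ack=2226 B_seq=2226 B_ack=0
After event 3: A_seq=226 A_ack=2226 B_seq=2226 B_ack=0
After event 4: A_seq=226 A_ack=2226 B_seq=2226 B_ack=0
After event 5: A_seq=226 A_ack=2404 B_seq=2404 B_ack=0
After event 6: A_seq=226 A_ack=2404 B_seq=2404 B_ack=0

226 2404 2404 0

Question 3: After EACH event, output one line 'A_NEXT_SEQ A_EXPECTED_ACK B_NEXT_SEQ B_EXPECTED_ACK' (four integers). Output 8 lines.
0 2128 2128 0
0 2226 2226 0
140 2226 2226 0
226 2226 2226 0
226 2226 2226 0
226 2404 2404 0
226 2404 2404 0
226 2432 2432 0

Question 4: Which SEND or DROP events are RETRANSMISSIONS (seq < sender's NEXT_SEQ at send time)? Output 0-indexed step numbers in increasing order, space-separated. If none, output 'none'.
Answer: none

Derivation:
Step 0: SEND seq=2000 -> fresh
Step 1: SEND seq=2128 -> fresh
Step 2: DROP seq=0 -> fresh
Step 3: SEND seq=140 -> fresh
Step 5: SEND seq=2226 -> fresh
Step 7: SEND seq=2404 -> fresh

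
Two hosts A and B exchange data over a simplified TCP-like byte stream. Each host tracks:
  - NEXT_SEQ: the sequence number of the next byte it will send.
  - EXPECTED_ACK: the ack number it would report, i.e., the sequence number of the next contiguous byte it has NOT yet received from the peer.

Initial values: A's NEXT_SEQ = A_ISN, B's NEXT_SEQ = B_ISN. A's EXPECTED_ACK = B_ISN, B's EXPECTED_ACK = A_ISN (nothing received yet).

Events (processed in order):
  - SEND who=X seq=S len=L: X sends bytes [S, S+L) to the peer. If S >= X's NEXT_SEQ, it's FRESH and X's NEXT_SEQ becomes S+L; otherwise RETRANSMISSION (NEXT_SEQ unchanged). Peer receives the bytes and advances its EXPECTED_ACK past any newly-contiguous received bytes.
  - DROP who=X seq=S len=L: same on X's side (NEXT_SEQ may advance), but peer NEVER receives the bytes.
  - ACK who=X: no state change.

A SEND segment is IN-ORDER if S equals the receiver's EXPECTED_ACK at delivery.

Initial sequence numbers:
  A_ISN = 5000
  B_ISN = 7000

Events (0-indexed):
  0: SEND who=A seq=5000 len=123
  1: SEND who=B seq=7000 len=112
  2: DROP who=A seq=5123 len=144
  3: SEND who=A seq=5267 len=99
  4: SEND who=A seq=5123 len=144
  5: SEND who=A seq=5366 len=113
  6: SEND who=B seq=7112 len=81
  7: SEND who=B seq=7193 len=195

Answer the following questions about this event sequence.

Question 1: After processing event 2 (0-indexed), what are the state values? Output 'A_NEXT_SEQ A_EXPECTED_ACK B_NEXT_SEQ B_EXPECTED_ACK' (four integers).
After event 0: A_seq=5123 A_ack=7000 B_seq=7000 B_ack=5123
After event 1: A_seq=5123 A_ack=7112 B_seq=7112 B_ack=5123
After event 2: A_seq=5267 A_ack=7112 B_seq=7112 B_ack=5123

5267 7112 7112 5123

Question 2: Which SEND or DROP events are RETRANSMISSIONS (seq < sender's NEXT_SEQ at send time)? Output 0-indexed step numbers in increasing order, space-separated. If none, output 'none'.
Answer: 4

Derivation:
Step 0: SEND seq=5000 -> fresh
Step 1: SEND seq=7000 -> fresh
Step 2: DROP seq=5123 -> fresh
Step 3: SEND seq=5267 -> fresh
Step 4: SEND seq=5123 -> retransmit
Step 5: SEND seq=5366 -> fresh
Step 6: SEND seq=7112 -> fresh
Step 7: SEND seq=7193 -> fresh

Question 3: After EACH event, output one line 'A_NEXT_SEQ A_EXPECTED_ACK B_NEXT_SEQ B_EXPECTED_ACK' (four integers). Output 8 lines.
5123 7000 7000 5123
5123 7112 7112 5123
5267 7112 7112 5123
5366 7112 7112 5123
5366 7112 7112 5366
5479 7112 7112 5479
5479 7193 7193 5479
5479 7388 7388 5479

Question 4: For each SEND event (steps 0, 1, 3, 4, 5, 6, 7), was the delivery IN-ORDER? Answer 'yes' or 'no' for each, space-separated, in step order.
Step 0: SEND seq=5000 -> in-order
Step 1: SEND seq=7000 -> in-order
Step 3: SEND seq=5267 -> out-of-order
Step 4: SEND seq=5123 -> in-order
Step 5: SEND seq=5366 -> in-order
Step 6: SEND seq=7112 -> in-order
Step 7: SEND seq=7193 -> in-order

Answer: yes yes no yes yes yes yes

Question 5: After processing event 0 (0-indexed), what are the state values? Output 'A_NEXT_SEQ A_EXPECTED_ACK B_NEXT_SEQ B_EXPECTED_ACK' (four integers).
After event 0: A_seq=5123 A_ack=7000 B_seq=7000 B_ack=5123

5123 7000 7000 5123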